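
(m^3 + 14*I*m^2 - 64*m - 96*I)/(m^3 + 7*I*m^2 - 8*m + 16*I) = (m + 6*I)/(m - I)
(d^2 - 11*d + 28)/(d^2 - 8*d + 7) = (d - 4)/(d - 1)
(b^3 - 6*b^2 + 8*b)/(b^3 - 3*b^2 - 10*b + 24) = b/(b + 3)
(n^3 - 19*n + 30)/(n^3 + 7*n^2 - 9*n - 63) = (n^2 + 3*n - 10)/(n^2 + 10*n + 21)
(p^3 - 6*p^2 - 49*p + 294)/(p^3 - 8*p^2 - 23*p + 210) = (p + 7)/(p + 5)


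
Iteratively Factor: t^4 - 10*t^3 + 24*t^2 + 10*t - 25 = (t - 1)*(t^3 - 9*t^2 + 15*t + 25) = (t - 5)*(t - 1)*(t^2 - 4*t - 5) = (t - 5)*(t - 1)*(t + 1)*(t - 5)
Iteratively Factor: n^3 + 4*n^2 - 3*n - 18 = (n + 3)*(n^2 + n - 6) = (n - 2)*(n + 3)*(n + 3)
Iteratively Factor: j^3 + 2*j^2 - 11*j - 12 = (j + 1)*(j^2 + j - 12) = (j - 3)*(j + 1)*(j + 4)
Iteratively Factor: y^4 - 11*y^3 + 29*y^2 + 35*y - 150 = (y - 3)*(y^3 - 8*y^2 + 5*y + 50) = (y - 5)*(y - 3)*(y^2 - 3*y - 10) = (y - 5)^2*(y - 3)*(y + 2)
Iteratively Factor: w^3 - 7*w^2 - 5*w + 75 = (w + 3)*(w^2 - 10*w + 25) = (w - 5)*(w + 3)*(w - 5)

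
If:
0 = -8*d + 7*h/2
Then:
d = 7*h/16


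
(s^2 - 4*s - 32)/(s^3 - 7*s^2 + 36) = (s^2 - 4*s - 32)/(s^3 - 7*s^2 + 36)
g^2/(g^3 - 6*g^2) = 1/(g - 6)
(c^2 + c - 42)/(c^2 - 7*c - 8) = (-c^2 - c + 42)/(-c^2 + 7*c + 8)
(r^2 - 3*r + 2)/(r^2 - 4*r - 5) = (-r^2 + 3*r - 2)/(-r^2 + 4*r + 5)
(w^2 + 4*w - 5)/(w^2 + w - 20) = (w - 1)/(w - 4)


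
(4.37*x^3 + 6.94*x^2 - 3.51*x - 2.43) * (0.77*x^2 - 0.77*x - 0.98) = 3.3649*x^5 + 1.9789*x^4 - 12.3291*x^3 - 5.9696*x^2 + 5.3109*x + 2.3814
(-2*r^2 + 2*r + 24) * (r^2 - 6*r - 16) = -2*r^4 + 14*r^3 + 44*r^2 - 176*r - 384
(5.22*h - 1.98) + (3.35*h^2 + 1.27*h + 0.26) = 3.35*h^2 + 6.49*h - 1.72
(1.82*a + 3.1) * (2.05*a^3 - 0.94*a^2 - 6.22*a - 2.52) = 3.731*a^4 + 4.6442*a^3 - 14.2344*a^2 - 23.8684*a - 7.812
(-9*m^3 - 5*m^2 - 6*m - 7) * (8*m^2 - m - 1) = -72*m^5 - 31*m^4 - 34*m^3 - 45*m^2 + 13*m + 7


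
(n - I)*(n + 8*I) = n^2 + 7*I*n + 8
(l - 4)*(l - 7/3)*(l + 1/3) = l^3 - 6*l^2 + 65*l/9 + 28/9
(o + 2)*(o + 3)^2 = o^3 + 8*o^2 + 21*o + 18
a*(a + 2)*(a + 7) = a^3 + 9*a^2 + 14*a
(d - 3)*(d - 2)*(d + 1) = d^3 - 4*d^2 + d + 6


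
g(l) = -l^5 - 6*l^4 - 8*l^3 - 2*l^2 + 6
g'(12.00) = -148656.00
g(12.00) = -387354.00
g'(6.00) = -12552.00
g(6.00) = -17346.00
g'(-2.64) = 42.01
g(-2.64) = -23.95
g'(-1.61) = 10.79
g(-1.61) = 4.71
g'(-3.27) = 23.94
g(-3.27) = -47.80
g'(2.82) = -1056.56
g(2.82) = -747.09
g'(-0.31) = -0.40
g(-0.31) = 5.99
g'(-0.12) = 0.17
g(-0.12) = 5.98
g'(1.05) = -64.52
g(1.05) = -14.04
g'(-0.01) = 0.04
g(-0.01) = 6.00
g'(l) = -5*l^4 - 24*l^3 - 24*l^2 - 4*l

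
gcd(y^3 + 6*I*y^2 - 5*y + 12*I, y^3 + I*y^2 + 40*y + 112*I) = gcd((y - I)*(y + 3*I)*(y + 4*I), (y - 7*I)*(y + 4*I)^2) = y + 4*I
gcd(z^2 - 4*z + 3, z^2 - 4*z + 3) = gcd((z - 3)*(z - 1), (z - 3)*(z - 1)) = z^2 - 4*z + 3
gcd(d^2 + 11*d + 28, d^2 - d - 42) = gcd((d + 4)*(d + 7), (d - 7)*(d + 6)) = 1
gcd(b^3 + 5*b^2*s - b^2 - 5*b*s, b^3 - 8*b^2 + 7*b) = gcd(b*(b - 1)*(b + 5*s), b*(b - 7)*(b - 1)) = b^2 - b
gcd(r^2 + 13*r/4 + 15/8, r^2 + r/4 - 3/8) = r + 3/4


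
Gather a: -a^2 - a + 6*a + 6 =-a^2 + 5*a + 6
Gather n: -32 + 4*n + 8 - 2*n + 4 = 2*n - 20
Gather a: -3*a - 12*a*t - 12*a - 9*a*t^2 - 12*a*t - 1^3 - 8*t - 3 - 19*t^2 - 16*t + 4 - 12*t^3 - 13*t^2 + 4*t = a*(-9*t^2 - 24*t - 15) - 12*t^3 - 32*t^2 - 20*t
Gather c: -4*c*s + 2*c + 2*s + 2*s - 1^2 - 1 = c*(2 - 4*s) + 4*s - 2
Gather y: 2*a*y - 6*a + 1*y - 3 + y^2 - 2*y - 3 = -6*a + y^2 + y*(2*a - 1) - 6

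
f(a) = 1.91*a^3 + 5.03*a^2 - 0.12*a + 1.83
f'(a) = 5.73*a^2 + 10.06*a - 0.12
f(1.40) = 16.76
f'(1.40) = 25.19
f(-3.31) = -11.93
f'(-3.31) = 29.36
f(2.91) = 91.14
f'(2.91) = 77.68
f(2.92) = 91.92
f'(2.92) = 78.11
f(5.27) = 420.45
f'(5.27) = 212.03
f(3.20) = 115.54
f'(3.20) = 90.75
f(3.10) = 106.70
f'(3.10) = 86.13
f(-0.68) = 3.64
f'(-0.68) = -4.31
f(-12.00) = -2572.89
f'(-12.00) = 704.28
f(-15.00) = -5310.87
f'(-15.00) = 1138.23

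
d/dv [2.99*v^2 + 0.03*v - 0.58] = 5.98*v + 0.03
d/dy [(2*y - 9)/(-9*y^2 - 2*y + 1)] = 2*(9*y^2 - 81*y - 8)/(81*y^4 + 36*y^3 - 14*y^2 - 4*y + 1)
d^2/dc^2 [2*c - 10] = 0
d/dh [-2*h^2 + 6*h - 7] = 6 - 4*h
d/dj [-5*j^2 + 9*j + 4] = 9 - 10*j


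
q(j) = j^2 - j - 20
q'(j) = 2*j - 1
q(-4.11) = 1.00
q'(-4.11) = -9.22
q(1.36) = -19.51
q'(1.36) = 1.72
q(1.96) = -18.12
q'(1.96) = 2.92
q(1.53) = -19.19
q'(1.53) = 2.06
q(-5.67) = 17.82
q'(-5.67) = -12.34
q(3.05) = -13.75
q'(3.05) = 5.10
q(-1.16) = -17.49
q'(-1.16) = -3.32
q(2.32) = -16.94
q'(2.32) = 3.64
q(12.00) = 112.00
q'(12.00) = 23.00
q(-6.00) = 22.00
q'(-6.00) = -13.00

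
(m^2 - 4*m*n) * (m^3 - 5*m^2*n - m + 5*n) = m^5 - 9*m^4*n + 20*m^3*n^2 - m^3 + 9*m^2*n - 20*m*n^2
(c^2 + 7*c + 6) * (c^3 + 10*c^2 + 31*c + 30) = c^5 + 17*c^4 + 107*c^3 + 307*c^2 + 396*c + 180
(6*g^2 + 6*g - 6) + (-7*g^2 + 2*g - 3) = -g^2 + 8*g - 9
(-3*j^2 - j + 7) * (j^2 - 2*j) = -3*j^4 + 5*j^3 + 9*j^2 - 14*j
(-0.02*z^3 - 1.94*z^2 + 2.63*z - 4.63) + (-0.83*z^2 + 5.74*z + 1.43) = -0.02*z^3 - 2.77*z^2 + 8.37*z - 3.2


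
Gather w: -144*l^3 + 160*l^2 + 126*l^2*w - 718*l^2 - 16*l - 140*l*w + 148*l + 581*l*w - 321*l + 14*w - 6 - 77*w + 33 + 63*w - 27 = -144*l^3 - 558*l^2 - 189*l + w*(126*l^2 + 441*l)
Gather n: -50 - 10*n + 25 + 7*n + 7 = -3*n - 18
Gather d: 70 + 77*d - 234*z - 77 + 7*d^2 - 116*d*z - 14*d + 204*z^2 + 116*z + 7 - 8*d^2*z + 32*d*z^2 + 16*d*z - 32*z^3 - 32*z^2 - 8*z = d^2*(7 - 8*z) + d*(32*z^2 - 100*z + 63) - 32*z^3 + 172*z^2 - 126*z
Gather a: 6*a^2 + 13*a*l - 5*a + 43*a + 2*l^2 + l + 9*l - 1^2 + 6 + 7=6*a^2 + a*(13*l + 38) + 2*l^2 + 10*l + 12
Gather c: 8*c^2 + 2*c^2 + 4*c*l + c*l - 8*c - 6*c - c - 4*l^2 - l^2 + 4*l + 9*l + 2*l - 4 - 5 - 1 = 10*c^2 + c*(5*l - 15) - 5*l^2 + 15*l - 10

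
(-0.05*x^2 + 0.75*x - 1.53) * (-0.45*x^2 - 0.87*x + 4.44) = 0.0225*x^4 - 0.294*x^3 - 0.186*x^2 + 4.6611*x - 6.7932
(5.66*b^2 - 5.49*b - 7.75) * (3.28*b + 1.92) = 18.5648*b^3 - 7.14*b^2 - 35.9608*b - 14.88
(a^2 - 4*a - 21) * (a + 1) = a^3 - 3*a^2 - 25*a - 21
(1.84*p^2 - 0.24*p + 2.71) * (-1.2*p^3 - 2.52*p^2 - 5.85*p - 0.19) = -2.208*p^5 - 4.3488*p^4 - 13.4112*p^3 - 5.7748*p^2 - 15.8079*p - 0.5149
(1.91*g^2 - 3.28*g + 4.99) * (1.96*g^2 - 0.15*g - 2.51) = 3.7436*g^4 - 6.7153*g^3 + 5.4783*g^2 + 7.4843*g - 12.5249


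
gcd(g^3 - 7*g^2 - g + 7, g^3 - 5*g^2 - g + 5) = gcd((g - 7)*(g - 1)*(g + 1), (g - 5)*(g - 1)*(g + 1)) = g^2 - 1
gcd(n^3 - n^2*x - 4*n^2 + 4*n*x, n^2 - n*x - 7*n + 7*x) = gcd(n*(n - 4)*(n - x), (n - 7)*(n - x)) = -n + x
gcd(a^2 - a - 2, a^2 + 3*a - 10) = a - 2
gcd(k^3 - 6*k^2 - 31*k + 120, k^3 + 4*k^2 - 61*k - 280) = k^2 - 3*k - 40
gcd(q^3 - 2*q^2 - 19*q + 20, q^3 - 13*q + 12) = q^2 + 3*q - 4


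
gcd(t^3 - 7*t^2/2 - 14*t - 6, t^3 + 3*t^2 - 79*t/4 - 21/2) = t + 1/2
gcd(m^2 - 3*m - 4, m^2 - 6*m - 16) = 1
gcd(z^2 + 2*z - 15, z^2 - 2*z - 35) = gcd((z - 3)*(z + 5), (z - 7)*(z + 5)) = z + 5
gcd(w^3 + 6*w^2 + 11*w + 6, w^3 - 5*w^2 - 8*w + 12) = w + 2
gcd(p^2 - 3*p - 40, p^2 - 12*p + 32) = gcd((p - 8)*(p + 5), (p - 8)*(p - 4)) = p - 8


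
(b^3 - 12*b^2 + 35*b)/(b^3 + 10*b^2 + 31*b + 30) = b*(b^2 - 12*b + 35)/(b^3 + 10*b^2 + 31*b + 30)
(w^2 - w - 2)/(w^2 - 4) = (w + 1)/(w + 2)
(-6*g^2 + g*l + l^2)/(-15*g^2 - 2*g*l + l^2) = (2*g - l)/(5*g - l)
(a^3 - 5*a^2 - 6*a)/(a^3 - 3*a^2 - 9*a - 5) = a*(a - 6)/(a^2 - 4*a - 5)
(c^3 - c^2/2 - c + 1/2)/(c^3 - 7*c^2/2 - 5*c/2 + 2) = (c - 1)/(c - 4)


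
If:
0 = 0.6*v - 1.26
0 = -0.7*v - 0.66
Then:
No Solution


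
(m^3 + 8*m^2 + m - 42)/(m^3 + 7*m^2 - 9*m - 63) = (m - 2)/(m - 3)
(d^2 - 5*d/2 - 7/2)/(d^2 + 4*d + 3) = (d - 7/2)/(d + 3)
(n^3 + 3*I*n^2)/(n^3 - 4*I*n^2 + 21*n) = n/(n - 7*I)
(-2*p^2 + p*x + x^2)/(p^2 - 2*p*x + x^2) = (2*p + x)/(-p + x)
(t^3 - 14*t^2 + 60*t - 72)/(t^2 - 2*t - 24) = (t^2 - 8*t + 12)/(t + 4)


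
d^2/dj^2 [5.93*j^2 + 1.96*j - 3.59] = 11.8600000000000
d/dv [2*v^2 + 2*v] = 4*v + 2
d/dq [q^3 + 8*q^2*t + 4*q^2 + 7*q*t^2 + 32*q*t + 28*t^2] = 3*q^2 + 16*q*t + 8*q + 7*t^2 + 32*t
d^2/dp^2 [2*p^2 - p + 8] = 4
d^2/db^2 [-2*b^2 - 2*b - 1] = -4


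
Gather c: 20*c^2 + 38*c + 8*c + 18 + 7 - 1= 20*c^2 + 46*c + 24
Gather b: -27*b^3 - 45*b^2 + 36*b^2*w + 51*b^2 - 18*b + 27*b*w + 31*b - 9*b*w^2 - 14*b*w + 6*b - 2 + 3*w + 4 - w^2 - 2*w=-27*b^3 + b^2*(36*w + 6) + b*(-9*w^2 + 13*w + 19) - w^2 + w + 2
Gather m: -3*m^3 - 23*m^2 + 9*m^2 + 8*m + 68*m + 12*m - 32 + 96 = -3*m^3 - 14*m^2 + 88*m + 64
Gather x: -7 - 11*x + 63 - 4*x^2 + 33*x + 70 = -4*x^2 + 22*x + 126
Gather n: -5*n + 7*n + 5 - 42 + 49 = 2*n + 12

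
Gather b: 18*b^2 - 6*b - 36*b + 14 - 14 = 18*b^2 - 42*b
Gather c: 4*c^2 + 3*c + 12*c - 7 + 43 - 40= 4*c^2 + 15*c - 4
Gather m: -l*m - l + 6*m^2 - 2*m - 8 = -l + 6*m^2 + m*(-l - 2) - 8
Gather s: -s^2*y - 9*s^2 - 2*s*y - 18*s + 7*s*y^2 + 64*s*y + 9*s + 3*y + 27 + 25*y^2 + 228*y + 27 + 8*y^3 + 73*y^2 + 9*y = s^2*(-y - 9) + s*(7*y^2 + 62*y - 9) + 8*y^3 + 98*y^2 + 240*y + 54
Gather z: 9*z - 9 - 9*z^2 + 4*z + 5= -9*z^2 + 13*z - 4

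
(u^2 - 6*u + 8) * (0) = 0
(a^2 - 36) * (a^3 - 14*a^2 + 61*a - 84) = a^5 - 14*a^4 + 25*a^3 + 420*a^2 - 2196*a + 3024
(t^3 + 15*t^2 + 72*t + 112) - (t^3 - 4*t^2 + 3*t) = 19*t^2 + 69*t + 112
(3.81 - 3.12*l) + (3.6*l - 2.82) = 0.48*l + 0.99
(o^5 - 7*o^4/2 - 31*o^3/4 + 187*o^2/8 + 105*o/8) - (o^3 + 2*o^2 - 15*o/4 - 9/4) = o^5 - 7*o^4/2 - 35*o^3/4 + 171*o^2/8 + 135*o/8 + 9/4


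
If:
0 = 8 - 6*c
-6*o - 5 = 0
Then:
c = 4/3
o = -5/6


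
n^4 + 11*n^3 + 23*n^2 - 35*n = n*(n - 1)*(n + 5)*(n + 7)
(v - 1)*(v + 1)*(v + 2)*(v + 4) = v^4 + 6*v^3 + 7*v^2 - 6*v - 8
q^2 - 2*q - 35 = (q - 7)*(q + 5)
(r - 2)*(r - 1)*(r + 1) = r^3 - 2*r^2 - r + 2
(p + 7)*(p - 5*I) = p^2 + 7*p - 5*I*p - 35*I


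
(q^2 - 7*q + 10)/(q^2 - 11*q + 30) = (q - 2)/(q - 6)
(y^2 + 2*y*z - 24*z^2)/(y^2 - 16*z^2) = (y + 6*z)/(y + 4*z)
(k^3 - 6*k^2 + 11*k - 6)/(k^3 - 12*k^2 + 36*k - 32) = (k^2 - 4*k + 3)/(k^2 - 10*k + 16)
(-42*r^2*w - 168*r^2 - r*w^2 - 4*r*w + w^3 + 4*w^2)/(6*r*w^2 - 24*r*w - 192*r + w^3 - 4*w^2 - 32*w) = (-7*r + w)/(w - 8)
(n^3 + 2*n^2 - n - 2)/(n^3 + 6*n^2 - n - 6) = (n + 2)/(n + 6)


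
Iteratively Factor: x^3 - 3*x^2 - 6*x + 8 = (x + 2)*(x^2 - 5*x + 4) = (x - 4)*(x + 2)*(x - 1)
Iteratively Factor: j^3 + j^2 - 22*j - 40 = (j - 5)*(j^2 + 6*j + 8) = (j - 5)*(j + 4)*(j + 2)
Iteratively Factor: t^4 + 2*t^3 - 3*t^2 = (t)*(t^3 + 2*t^2 - 3*t) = t^2*(t^2 + 2*t - 3) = t^2*(t - 1)*(t + 3)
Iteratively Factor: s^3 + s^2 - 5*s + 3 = (s + 3)*(s^2 - 2*s + 1) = (s - 1)*(s + 3)*(s - 1)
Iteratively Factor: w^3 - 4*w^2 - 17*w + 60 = (w + 4)*(w^2 - 8*w + 15) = (w - 3)*(w + 4)*(w - 5)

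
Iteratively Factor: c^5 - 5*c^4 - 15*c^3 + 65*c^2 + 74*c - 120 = (c - 1)*(c^4 - 4*c^3 - 19*c^2 + 46*c + 120) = (c - 1)*(c + 3)*(c^3 - 7*c^2 + 2*c + 40) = (c - 4)*(c - 1)*(c + 3)*(c^2 - 3*c - 10) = (c - 5)*(c - 4)*(c - 1)*(c + 3)*(c + 2)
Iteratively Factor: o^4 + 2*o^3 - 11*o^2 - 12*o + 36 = (o - 2)*(o^3 + 4*o^2 - 3*o - 18) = (o - 2)*(o + 3)*(o^2 + o - 6) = (o - 2)^2*(o + 3)*(o + 3)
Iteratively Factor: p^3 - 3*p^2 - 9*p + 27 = (p + 3)*(p^2 - 6*p + 9) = (p - 3)*(p + 3)*(p - 3)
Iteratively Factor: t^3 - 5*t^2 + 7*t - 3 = (t - 1)*(t^2 - 4*t + 3) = (t - 3)*(t - 1)*(t - 1)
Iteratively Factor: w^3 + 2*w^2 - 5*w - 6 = (w - 2)*(w^2 + 4*w + 3) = (w - 2)*(w + 1)*(w + 3)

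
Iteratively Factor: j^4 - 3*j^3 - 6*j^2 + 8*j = (j - 1)*(j^3 - 2*j^2 - 8*j) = j*(j - 1)*(j^2 - 2*j - 8) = j*(j - 4)*(j - 1)*(j + 2)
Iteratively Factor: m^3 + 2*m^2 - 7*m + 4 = (m + 4)*(m^2 - 2*m + 1) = (m - 1)*(m + 4)*(m - 1)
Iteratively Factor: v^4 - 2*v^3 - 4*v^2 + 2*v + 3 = (v + 1)*(v^3 - 3*v^2 - v + 3) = (v + 1)^2*(v^2 - 4*v + 3) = (v - 1)*(v + 1)^2*(v - 3)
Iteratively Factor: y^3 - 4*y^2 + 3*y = (y - 3)*(y^2 - y) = y*(y - 3)*(y - 1)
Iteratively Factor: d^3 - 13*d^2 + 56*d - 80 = (d - 4)*(d^2 - 9*d + 20) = (d - 4)^2*(d - 5)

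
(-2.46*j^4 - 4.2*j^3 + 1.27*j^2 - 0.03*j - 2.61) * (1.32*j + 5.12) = -3.2472*j^5 - 18.1392*j^4 - 19.8276*j^3 + 6.4628*j^2 - 3.5988*j - 13.3632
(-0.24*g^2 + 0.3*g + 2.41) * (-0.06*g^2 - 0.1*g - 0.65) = 0.0144*g^4 + 0.006*g^3 - 0.0186*g^2 - 0.436*g - 1.5665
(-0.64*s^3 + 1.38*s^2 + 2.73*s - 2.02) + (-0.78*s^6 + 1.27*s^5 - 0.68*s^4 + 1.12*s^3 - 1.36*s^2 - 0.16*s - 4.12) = -0.78*s^6 + 1.27*s^5 - 0.68*s^4 + 0.48*s^3 + 0.0199999999999998*s^2 + 2.57*s - 6.14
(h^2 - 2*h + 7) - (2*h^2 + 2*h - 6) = -h^2 - 4*h + 13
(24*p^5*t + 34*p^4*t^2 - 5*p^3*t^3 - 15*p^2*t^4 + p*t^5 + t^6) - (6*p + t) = 24*p^5*t + 34*p^4*t^2 - 5*p^3*t^3 - 15*p^2*t^4 + p*t^5 - 6*p + t^6 - t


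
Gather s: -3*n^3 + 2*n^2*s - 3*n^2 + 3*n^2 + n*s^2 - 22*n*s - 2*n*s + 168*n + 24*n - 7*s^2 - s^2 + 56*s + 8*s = -3*n^3 + 192*n + s^2*(n - 8) + s*(2*n^2 - 24*n + 64)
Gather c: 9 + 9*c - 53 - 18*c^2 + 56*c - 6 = -18*c^2 + 65*c - 50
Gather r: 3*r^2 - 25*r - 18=3*r^2 - 25*r - 18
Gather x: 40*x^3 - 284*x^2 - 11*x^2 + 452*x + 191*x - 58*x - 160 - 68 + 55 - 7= 40*x^3 - 295*x^2 + 585*x - 180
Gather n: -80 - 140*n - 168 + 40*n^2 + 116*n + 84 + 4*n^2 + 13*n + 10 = 44*n^2 - 11*n - 154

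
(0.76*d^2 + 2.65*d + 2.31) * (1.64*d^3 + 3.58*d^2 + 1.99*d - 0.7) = 1.2464*d^5 + 7.0668*d^4 + 14.7878*d^3 + 13.0113*d^2 + 2.7419*d - 1.617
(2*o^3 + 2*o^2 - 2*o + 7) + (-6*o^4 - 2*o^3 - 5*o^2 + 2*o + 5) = -6*o^4 - 3*o^2 + 12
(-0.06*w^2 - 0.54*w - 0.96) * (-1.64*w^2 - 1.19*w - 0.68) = 0.0984*w^4 + 0.957*w^3 + 2.2578*w^2 + 1.5096*w + 0.6528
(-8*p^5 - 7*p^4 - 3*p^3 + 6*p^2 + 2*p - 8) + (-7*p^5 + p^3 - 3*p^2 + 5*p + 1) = -15*p^5 - 7*p^4 - 2*p^3 + 3*p^2 + 7*p - 7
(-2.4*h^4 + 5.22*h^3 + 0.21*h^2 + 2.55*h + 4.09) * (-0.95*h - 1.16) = 2.28*h^5 - 2.175*h^4 - 6.2547*h^3 - 2.6661*h^2 - 6.8435*h - 4.7444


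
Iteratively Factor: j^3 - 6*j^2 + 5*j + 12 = (j - 4)*(j^2 - 2*j - 3) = (j - 4)*(j + 1)*(j - 3)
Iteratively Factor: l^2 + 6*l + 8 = (l + 2)*(l + 4)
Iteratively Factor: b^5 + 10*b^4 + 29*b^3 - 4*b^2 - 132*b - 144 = (b + 4)*(b^4 + 6*b^3 + 5*b^2 - 24*b - 36) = (b + 3)*(b + 4)*(b^3 + 3*b^2 - 4*b - 12) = (b - 2)*(b + 3)*(b + 4)*(b^2 + 5*b + 6) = (b - 2)*(b + 2)*(b + 3)*(b + 4)*(b + 3)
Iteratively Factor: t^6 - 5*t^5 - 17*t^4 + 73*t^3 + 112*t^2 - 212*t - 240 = (t + 2)*(t^5 - 7*t^4 - 3*t^3 + 79*t^2 - 46*t - 120) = (t - 4)*(t + 2)*(t^4 - 3*t^3 - 15*t^2 + 19*t + 30) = (t - 4)*(t + 2)*(t + 3)*(t^3 - 6*t^2 + 3*t + 10) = (t - 5)*(t - 4)*(t + 2)*(t + 3)*(t^2 - t - 2) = (t - 5)*(t - 4)*(t - 2)*(t + 2)*(t + 3)*(t + 1)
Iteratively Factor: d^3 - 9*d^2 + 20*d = (d - 4)*(d^2 - 5*d) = (d - 5)*(d - 4)*(d)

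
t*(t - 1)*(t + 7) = t^3 + 6*t^2 - 7*t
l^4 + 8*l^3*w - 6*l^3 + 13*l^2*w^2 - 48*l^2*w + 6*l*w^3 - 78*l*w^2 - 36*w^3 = (l - 6)*(l + w)^2*(l + 6*w)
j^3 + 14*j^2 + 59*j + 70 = (j + 2)*(j + 5)*(j + 7)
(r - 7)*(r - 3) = r^2 - 10*r + 21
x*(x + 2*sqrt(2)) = x^2 + 2*sqrt(2)*x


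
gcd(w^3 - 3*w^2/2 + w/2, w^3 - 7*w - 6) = 1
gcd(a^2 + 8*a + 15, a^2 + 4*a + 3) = a + 3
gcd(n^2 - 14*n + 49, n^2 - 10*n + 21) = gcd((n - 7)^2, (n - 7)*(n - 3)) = n - 7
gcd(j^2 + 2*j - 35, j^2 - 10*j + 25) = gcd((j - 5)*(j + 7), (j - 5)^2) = j - 5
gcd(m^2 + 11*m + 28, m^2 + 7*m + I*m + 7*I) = m + 7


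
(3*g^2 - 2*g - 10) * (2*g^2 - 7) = 6*g^4 - 4*g^3 - 41*g^2 + 14*g + 70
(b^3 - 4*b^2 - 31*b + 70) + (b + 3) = b^3 - 4*b^2 - 30*b + 73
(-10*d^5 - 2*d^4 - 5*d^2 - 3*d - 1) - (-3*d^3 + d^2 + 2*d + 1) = -10*d^5 - 2*d^4 + 3*d^3 - 6*d^2 - 5*d - 2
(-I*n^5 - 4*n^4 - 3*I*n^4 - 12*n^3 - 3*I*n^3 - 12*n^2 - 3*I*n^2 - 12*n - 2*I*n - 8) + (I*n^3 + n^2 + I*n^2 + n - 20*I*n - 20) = -I*n^5 - 4*n^4 - 3*I*n^4 - 12*n^3 - 2*I*n^3 - 11*n^2 - 2*I*n^2 - 11*n - 22*I*n - 28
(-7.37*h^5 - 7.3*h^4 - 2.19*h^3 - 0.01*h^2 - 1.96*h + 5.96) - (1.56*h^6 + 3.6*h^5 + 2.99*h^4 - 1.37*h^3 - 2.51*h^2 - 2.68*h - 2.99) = -1.56*h^6 - 10.97*h^5 - 10.29*h^4 - 0.82*h^3 + 2.5*h^2 + 0.72*h + 8.95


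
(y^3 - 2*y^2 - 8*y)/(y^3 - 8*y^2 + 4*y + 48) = y/(y - 6)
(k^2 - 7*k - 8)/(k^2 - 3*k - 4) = (k - 8)/(k - 4)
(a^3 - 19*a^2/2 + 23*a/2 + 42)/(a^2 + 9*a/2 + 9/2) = (a^2 - 11*a + 28)/(a + 3)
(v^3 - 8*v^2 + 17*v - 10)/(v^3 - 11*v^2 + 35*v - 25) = (v - 2)/(v - 5)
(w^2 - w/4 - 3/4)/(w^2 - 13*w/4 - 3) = (w - 1)/(w - 4)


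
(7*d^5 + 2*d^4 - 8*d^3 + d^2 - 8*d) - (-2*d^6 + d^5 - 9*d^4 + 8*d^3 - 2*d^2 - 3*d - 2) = 2*d^6 + 6*d^5 + 11*d^4 - 16*d^3 + 3*d^2 - 5*d + 2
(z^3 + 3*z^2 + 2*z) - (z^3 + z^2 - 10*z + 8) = 2*z^2 + 12*z - 8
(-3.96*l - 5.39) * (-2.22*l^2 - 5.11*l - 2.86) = 8.7912*l^3 + 32.2014*l^2 + 38.8685*l + 15.4154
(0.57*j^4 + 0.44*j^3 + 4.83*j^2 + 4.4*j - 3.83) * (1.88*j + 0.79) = 1.0716*j^5 + 1.2775*j^4 + 9.428*j^3 + 12.0877*j^2 - 3.7244*j - 3.0257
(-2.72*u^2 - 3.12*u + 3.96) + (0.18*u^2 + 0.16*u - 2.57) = -2.54*u^2 - 2.96*u + 1.39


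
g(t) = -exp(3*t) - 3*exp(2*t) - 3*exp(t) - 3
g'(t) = -3*exp(3*t) - 6*exp(2*t) - 3*exp(t)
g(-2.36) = -3.31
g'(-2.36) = -0.34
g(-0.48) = -6.24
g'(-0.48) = -4.86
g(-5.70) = -3.01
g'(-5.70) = -0.01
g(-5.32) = -3.01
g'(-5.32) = -0.01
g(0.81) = -36.26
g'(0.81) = -71.14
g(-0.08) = -9.11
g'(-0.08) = -10.24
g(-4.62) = -3.03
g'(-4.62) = -0.03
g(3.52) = -42089.64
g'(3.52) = -122633.06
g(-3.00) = -3.16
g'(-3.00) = -0.16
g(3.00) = -9376.63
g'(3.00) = -26790.08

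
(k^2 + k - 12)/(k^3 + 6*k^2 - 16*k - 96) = (k - 3)/(k^2 + 2*k - 24)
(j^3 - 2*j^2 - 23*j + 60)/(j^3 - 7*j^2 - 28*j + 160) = (j - 3)/(j - 8)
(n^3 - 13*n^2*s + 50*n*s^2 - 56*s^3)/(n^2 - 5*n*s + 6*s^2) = (-n^2 + 11*n*s - 28*s^2)/(-n + 3*s)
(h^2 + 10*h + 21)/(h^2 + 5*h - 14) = (h + 3)/(h - 2)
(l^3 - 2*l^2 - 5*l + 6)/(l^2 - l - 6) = l - 1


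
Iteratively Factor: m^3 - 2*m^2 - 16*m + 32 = (m + 4)*(m^2 - 6*m + 8) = (m - 4)*(m + 4)*(m - 2)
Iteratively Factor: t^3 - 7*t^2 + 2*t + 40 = (t - 4)*(t^2 - 3*t - 10) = (t - 4)*(t + 2)*(t - 5)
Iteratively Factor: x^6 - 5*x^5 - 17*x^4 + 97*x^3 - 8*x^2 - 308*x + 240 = (x - 5)*(x^5 - 17*x^3 + 12*x^2 + 52*x - 48) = (x - 5)*(x + 2)*(x^4 - 2*x^3 - 13*x^2 + 38*x - 24) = (x - 5)*(x - 1)*(x + 2)*(x^3 - x^2 - 14*x + 24) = (x - 5)*(x - 1)*(x + 2)*(x + 4)*(x^2 - 5*x + 6) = (x - 5)*(x - 3)*(x - 1)*(x + 2)*(x + 4)*(x - 2)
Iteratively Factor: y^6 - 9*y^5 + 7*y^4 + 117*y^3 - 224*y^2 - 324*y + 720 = (y + 3)*(y^5 - 12*y^4 + 43*y^3 - 12*y^2 - 188*y + 240) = (y - 5)*(y + 3)*(y^4 - 7*y^3 + 8*y^2 + 28*y - 48) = (y - 5)*(y - 2)*(y + 3)*(y^3 - 5*y^2 - 2*y + 24) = (y - 5)*(y - 4)*(y - 2)*(y + 3)*(y^2 - y - 6) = (y - 5)*(y - 4)*(y - 2)*(y + 2)*(y + 3)*(y - 3)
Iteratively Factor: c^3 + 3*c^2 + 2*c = (c + 2)*(c^2 + c) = (c + 1)*(c + 2)*(c)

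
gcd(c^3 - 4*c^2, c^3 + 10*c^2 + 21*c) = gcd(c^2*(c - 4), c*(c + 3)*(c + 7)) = c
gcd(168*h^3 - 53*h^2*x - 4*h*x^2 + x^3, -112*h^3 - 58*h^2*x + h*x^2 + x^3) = -56*h^2 - h*x + x^2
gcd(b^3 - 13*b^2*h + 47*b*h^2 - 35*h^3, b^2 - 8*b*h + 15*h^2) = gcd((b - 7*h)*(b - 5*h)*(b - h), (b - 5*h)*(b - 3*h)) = b - 5*h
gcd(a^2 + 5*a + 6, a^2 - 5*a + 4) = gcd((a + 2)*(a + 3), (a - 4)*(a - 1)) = 1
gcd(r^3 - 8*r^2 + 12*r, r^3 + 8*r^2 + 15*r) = r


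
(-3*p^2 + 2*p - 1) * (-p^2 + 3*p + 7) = 3*p^4 - 11*p^3 - 14*p^2 + 11*p - 7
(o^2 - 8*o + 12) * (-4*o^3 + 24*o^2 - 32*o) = -4*o^5 + 56*o^4 - 272*o^3 + 544*o^2 - 384*o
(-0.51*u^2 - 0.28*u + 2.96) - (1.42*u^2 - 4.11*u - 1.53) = -1.93*u^2 + 3.83*u + 4.49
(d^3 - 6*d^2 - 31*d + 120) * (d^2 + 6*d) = d^5 - 67*d^3 - 66*d^2 + 720*d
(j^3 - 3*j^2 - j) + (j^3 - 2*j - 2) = 2*j^3 - 3*j^2 - 3*j - 2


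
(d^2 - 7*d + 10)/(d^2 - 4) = (d - 5)/(d + 2)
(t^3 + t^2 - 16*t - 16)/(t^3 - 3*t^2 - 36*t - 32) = (t - 4)/(t - 8)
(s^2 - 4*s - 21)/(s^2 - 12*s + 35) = (s + 3)/(s - 5)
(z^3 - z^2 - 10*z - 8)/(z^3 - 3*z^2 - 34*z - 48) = (z^2 - 3*z - 4)/(z^2 - 5*z - 24)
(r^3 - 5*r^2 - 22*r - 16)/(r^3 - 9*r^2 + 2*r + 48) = (r + 1)/(r - 3)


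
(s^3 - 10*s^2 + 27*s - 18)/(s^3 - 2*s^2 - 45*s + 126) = (s - 1)/(s + 7)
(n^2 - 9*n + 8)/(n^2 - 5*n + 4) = (n - 8)/(n - 4)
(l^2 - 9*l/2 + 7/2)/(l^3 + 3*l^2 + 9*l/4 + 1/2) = 2*(2*l^2 - 9*l + 7)/(4*l^3 + 12*l^2 + 9*l + 2)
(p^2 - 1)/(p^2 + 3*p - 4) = (p + 1)/(p + 4)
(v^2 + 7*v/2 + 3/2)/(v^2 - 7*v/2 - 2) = (v + 3)/(v - 4)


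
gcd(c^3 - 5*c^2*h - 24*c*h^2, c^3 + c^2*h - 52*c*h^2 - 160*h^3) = c - 8*h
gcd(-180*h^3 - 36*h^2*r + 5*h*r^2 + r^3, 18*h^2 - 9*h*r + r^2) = -6*h + r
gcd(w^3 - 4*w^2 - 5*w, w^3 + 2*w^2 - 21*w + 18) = 1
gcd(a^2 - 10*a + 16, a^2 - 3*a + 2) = a - 2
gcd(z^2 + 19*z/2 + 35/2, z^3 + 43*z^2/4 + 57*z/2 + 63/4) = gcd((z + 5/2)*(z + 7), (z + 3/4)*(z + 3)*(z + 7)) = z + 7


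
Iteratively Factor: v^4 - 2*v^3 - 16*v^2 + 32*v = (v + 4)*(v^3 - 6*v^2 + 8*v) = (v - 2)*(v + 4)*(v^2 - 4*v) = v*(v - 2)*(v + 4)*(v - 4)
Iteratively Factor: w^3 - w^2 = (w - 1)*(w^2) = w*(w - 1)*(w)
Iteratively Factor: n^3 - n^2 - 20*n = (n - 5)*(n^2 + 4*n) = n*(n - 5)*(n + 4)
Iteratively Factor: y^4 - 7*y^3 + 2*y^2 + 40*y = (y - 5)*(y^3 - 2*y^2 - 8*y) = y*(y - 5)*(y^2 - 2*y - 8) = y*(y - 5)*(y + 2)*(y - 4)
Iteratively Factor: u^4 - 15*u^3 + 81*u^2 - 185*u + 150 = (u - 5)*(u^3 - 10*u^2 + 31*u - 30) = (u - 5)*(u - 2)*(u^2 - 8*u + 15) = (u - 5)*(u - 3)*(u - 2)*(u - 5)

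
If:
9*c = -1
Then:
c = -1/9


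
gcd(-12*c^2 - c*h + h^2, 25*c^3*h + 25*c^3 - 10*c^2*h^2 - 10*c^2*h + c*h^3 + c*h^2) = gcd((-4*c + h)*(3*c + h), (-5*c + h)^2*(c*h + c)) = 1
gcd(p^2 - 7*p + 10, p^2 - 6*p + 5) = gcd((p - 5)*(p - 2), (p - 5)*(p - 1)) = p - 5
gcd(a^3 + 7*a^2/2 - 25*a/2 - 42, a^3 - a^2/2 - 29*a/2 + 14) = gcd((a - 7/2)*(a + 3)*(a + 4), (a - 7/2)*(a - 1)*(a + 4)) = a^2 + a/2 - 14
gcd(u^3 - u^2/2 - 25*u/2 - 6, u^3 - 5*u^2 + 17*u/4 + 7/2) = u + 1/2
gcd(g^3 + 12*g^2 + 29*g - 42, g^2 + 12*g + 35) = g + 7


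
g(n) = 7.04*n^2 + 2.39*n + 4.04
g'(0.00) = 2.39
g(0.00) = 4.04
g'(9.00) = 129.11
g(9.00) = 595.79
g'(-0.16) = 0.14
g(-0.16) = 3.84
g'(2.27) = 34.35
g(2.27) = 45.74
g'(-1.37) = -16.90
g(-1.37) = 13.98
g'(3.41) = 50.40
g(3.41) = 94.05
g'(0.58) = 10.56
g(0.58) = 7.79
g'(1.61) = 25.06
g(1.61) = 26.14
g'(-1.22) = -14.79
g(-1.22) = 11.60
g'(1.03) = 16.89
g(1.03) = 13.97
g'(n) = 14.08*n + 2.39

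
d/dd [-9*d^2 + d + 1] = 1 - 18*d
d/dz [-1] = 0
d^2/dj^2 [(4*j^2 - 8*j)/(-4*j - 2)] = -20/(8*j^3 + 12*j^2 + 6*j + 1)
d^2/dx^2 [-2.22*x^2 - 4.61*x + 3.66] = -4.44000000000000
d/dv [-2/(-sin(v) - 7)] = -2*cos(v)/(sin(v) + 7)^2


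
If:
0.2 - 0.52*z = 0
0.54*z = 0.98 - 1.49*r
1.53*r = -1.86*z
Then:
No Solution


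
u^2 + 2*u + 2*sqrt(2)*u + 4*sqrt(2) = (u + 2)*(u + 2*sqrt(2))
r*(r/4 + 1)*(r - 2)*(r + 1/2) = r^4/4 + 5*r^3/8 - 7*r^2/4 - r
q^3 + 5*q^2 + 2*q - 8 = (q - 1)*(q + 2)*(q + 4)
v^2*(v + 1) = v^3 + v^2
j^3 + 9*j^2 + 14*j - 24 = (j - 1)*(j + 4)*(j + 6)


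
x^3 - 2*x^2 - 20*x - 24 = (x - 6)*(x + 2)^2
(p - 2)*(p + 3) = p^2 + p - 6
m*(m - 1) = m^2 - m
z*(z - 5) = z^2 - 5*z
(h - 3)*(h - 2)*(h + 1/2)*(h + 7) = h^4 + 5*h^3/2 - 28*h^2 + 55*h/2 + 21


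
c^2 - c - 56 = (c - 8)*(c + 7)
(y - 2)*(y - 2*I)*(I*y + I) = I*y^3 + 2*y^2 - I*y^2 - 2*y - 2*I*y - 4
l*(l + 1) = l^2 + l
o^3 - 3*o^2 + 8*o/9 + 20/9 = (o - 2)*(o - 5/3)*(o + 2/3)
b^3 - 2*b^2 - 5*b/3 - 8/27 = (b - 8/3)*(b + 1/3)^2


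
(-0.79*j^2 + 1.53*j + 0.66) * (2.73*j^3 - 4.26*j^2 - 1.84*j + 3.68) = -2.1567*j^5 + 7.5423*j^4 - 3.2624*j^3 - 8.534*j^2 + 4.416*j + 2.4288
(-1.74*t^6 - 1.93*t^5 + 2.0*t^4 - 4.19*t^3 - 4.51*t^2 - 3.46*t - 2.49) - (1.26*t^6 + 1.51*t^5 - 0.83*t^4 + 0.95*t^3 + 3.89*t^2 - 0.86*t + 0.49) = -3.0*t^6 - 3.44*t^5 + 2.83*t^4 - 5.14*t^3 - 8.4*t^2 - 2.6*t - 2.98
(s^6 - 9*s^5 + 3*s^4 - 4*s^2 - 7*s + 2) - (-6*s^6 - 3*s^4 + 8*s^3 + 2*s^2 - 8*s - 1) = 7*s^6 - 9*s^5 + 6*s^4 - 8*s^3 - 6*s^2 + s + 3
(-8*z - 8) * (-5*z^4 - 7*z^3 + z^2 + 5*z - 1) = 40*z^5 + 96*z^4 + 48*z^3 - 48*z^2 - 32*z + 8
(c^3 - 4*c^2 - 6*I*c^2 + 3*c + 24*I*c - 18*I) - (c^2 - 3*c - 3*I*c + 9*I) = c^3 - 5*c^2 - 6*I*c^2 + 6*c + 27*I*c - 27*I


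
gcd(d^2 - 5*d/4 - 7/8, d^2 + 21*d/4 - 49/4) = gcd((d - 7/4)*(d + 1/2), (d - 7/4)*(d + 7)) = d - 7/4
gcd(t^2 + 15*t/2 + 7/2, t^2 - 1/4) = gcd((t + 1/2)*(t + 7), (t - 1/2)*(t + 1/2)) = t + 1/2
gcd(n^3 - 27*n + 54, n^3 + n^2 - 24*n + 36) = n^2 + 3*n - 18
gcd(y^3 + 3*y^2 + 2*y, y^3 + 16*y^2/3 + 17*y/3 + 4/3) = y + 1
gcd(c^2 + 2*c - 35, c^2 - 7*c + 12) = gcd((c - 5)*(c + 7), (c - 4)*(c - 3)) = 1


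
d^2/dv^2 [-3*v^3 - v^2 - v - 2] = -18*v - 2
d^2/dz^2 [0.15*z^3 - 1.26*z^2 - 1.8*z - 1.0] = 0.9*z - 2.52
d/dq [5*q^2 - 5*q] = 10*q - 5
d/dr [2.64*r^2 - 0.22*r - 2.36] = 5.28*r - 0.22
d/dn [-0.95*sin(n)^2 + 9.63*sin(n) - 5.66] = (9.63 - 1.9*sin(n))*cos(n)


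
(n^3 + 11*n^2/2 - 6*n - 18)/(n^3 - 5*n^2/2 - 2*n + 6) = (n + 6)/(n - 2)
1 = 1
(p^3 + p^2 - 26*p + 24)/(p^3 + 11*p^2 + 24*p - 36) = (p - 4)/(p + 6)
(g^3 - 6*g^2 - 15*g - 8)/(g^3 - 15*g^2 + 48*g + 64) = (g + 1)/(g - 8)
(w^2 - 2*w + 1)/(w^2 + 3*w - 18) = (w^2 - 2*w + 1)/(w^2 + 3*w - 18)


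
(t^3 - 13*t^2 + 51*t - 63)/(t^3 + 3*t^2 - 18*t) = (t^2 - 10*t + 21)/(t*(t + 6))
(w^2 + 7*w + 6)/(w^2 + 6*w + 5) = (w + 6)/(w + 5)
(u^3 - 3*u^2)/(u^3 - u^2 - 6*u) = u/(u + 2)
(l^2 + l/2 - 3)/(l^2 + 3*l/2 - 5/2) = (2*l^2 + l - 6)/(2*l^2 + 3*l - 5)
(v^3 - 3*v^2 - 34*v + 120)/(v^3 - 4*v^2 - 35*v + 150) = (v - 4)/(v - 5)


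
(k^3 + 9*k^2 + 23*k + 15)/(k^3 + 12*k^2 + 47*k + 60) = (k + 1)/(k + 4)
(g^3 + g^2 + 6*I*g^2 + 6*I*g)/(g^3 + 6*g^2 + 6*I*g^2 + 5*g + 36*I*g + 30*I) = g/(g + 5)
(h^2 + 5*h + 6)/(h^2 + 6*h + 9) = (h + 2)/(h + 3)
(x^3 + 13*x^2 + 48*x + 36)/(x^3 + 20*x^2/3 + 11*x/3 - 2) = 3*(x + 6)/(3*x - 1)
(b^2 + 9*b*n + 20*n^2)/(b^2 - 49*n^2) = (b^2 + 9*b*n + 20*n^2)/(b^2 - 49*n^2)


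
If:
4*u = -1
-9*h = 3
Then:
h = -1/3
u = -1/4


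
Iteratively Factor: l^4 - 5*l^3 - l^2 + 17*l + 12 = (l + 1)*(l^3 - 6*l^2 + 5*l + 12) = (l + 1)^2*(l^2 - 7*l + 12) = (l - 3)*(l + 1)^2*(l - 4)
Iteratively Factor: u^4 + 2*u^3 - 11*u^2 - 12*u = (u + 1)*(u^3 + u^2 - 12*u) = (u - 3)*(u + 1)*(u^2 + 4*u) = u*(u - 3)*(u + 1)*(u + 4)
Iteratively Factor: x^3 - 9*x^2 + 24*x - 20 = (x - 2)*(x^2 - 7*x + 10) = (x - 5)*(x - 2)*(x - 2)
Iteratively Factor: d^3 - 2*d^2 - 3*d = (d - 3)*(d^2 + d) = (d - 3)*(d + 1)*(d)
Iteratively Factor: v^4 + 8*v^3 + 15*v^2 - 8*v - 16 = (v + 4)*(v^3 + 4*v^2 - v - 4) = (v - 1)*(v + 4)*(v^2 + 5*v + 4) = (v - 1)*(v + 1)*(v + 4)*(v + 4)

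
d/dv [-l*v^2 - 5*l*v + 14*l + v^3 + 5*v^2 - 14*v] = -2*l*v - 5*l + 3*v^2 + 10*v - 14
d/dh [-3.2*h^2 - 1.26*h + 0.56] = -6.4*h - 1.26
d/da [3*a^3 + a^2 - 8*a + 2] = 9*a^2 + 2*a - 8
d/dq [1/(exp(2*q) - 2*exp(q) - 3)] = 2*(1 - exp(q))*exp(q)/(-exp(2*q) + 2*exp(q) + 3)^2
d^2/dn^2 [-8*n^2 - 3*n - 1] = -16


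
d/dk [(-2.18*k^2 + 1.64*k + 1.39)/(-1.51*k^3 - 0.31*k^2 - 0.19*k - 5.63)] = (-3.2918*k^4 + 4.9528*k^3 + 7.2193*k^2 + 25.4086*k - 8.9691)/(2.2801*k^6 + 0.9362*k^5 + 0.6699*k^4 + 17.1204*k^3 + 3.5267*k^2 + 2.1394*k + 31.6969)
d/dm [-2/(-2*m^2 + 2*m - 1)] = 4*(1 - 2*m)/(2*m^2 - 2*m + 1)^2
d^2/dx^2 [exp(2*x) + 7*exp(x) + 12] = (4*exp(x) + 7)*exp(x)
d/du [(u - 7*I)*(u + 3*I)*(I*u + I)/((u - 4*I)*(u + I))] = (I*u^4 + 6*u^3 + u^2*(-1 - 21*I) + u*(32 - 34*I) - 47 + 84*I)/(u^4 - 6*I*u^3 - u^2 - 24*I*u + 16)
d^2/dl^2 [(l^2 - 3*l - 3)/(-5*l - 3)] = 42/(125*l^3 + 225*l^2 + 135*l + 27)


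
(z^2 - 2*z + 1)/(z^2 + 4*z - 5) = (z - 1)/(z + 5)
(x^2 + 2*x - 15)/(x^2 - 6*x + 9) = (x + 5)/(x - 3)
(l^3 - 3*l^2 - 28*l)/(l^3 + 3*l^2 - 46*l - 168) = l/(l + 6)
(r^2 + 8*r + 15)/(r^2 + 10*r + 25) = (r + 3)/(r + 5)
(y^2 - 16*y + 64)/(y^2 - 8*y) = (y - 8)/y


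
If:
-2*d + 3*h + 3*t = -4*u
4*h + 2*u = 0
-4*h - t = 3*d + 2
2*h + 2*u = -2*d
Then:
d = -3/14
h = -3/14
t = -1/2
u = 3/7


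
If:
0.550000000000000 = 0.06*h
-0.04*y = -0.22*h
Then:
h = 9.17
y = 50.42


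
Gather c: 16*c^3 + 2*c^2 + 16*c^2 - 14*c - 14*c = 16*c^3 + 18*c^2 - 28*c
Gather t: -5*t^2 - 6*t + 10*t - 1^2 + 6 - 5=-5*t^2 + 4*t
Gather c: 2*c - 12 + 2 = 2*c - 10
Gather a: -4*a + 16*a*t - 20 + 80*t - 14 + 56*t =a*(16*t - 4) + 136*t - 34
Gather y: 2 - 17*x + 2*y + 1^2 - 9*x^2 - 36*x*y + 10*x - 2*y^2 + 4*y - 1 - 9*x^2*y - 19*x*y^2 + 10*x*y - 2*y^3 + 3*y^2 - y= -9*x^2 - 7*x - 2*y^3 + y^2*(1 - 19*x) + y*(-9*x^2 - 26*x + 5) + 2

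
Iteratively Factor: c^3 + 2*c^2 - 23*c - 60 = (c + 4)*(c^2 - 2*c - 15) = (c + 3)*(c + 4)*(c - 5)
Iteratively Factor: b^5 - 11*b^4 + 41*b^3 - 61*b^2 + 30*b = (b)*(b^4 - 11*b^3 + 41*b^2 - 61*b + 30) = b*(b - 3)*(b^3 - 8*b^2 + 17*b - 10) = b*(b - 3)*(b - 2)*(b^2 - 6*b + 5) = b*(b - 5)*(b - 3)*(b - 2)*(b - 1)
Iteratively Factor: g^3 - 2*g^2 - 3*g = (g)*(g^2 - 2*g - 3) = g*(g + 1)*(g - 3)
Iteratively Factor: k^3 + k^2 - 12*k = (k - 3)*(k^2 + 4*k) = k*(k - 3)*(k + 4)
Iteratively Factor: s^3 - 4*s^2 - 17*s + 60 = (s - 3)*(s^2 - s - 20) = (s - 3)*(s + 4)*(s - 5)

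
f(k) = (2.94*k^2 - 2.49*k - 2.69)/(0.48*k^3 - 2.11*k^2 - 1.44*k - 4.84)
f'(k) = (5.88*k - 2.49)/(0.48*k^3 - 2.11*k^2 - 1.44*k - 4.84) + (-1.44*k^2 + 4.22*k + 1.44)*(2.94*k^2 - 2.49*k - 2.69)/(0.48*k^3 - 2.11*k^2 - 1.44*k - 4.84)^2 = (-1.4112*k^4 + 2.3904*k^3 - 5.6139*k^2 - 39.811*k + 8.178)/(0.2304*k^6 - 2.0256*k^5 + 3.0697*k^4 + 1.4304*k^3 + 22.4984*k^2 + 13.9392*k + 23.4256)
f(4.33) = -3.57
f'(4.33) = -4.20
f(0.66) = 0.46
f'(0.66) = -0.47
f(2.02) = -0.34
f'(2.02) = -0.64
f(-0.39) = 0.27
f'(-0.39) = 1.06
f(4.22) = -3.15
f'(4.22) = -3.42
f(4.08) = -2.73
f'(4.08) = -2.72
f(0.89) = 0.35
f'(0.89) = -0.56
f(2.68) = -0.80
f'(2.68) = -0.78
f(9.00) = 1.32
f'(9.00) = -0.32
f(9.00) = 1.32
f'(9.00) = -0.32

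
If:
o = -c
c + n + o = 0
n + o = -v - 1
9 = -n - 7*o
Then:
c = 9/7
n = 0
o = -9/7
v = 2/7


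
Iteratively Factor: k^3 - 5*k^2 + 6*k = (k - 3)*(k^2 - 2*k) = (k - 3)*(k - 2)*(k)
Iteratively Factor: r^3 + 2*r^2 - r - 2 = (r + 2)*(r^2 - 1) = (r + 1)*(r + 2)*(r - 1)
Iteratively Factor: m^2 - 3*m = (m)*(m - 3)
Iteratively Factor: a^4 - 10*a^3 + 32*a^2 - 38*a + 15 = (a - 3)*(a^3 - 7*a^2 + 11*a - 5) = (a - 3)*(a - 1)*(a^2 - 6*a + 5) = (a - 3)*(a - 1)^2*(a - 5)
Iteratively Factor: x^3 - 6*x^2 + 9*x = (x - 3)*(x^2 - 3*x) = (x - 3)^2*(x)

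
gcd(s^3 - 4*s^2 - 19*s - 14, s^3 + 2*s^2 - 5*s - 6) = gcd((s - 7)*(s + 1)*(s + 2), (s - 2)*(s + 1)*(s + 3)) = s + 1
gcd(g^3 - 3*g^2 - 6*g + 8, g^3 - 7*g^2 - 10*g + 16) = g^2 + g - 2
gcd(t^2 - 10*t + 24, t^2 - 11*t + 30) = t - 6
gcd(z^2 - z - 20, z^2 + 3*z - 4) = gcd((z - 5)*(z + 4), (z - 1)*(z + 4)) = z + 4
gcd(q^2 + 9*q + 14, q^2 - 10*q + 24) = 1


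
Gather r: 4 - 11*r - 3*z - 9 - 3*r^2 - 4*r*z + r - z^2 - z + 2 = -3*r^2 + r*(-4*z - 10) - z^2 - 4*z - 3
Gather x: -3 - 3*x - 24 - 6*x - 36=-9*x - 63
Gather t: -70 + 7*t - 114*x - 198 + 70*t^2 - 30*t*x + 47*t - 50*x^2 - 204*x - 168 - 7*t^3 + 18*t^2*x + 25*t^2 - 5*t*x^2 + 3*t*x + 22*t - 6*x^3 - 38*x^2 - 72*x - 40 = -7*t^3 + t^2*(18*x + 95) + t*(-5*x^2 - 27*x + 76) - 6*x^3 - 88*x^2 - 390*x - 476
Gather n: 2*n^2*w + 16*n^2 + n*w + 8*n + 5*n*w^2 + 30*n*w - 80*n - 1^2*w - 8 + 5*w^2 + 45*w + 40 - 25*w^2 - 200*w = n^2*(2*w + 16) + n*(5*w^2 + 31*w - 72) - 20*w^2 - 156*w + 32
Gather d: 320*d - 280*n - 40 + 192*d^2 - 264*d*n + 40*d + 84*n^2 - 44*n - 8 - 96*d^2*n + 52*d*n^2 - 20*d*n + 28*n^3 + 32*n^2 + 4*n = d^2*(192 - 96*n) + d*(52*n^2 - 284*n + 360) + 28*n^3 + 116*n^2 - 320*n - 48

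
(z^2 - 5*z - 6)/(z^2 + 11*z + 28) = (z^2 - 5*z - 6)/(z^2 + 11*z + 28)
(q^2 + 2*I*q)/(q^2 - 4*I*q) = (q + 2*I)/(q - 4*I)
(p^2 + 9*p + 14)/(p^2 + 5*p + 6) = (p + 7)/(p + 3)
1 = 1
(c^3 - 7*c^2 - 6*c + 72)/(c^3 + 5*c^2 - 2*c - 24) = (c^2 - 10*c + 24)/(c^2 + 2*c - 8)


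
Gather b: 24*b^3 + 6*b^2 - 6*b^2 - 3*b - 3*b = 24*b^3 - 6*b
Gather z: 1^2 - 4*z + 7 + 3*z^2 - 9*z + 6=3*z^2 - 13*z + 14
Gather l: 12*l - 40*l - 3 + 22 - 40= -28*l - 21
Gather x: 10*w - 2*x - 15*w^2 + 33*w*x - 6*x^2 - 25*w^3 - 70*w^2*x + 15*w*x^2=-25*w^3 - 15*w^2 + 10*w + x^2*(15*w - 6) + x*(-70*w^2 + 33*w - 2)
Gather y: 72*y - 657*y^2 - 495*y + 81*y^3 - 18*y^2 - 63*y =81*y^3 - 675*y^2 - 486*y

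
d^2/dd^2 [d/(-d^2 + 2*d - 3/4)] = 32*(-16*d*(d - 1)^2 + (3*d - 2)*(4*d^2 - 8*d + 3))/(4*d^2 - 8*d + 3)^3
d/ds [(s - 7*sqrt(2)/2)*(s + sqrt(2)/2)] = 2*s - 3*sqrt(2)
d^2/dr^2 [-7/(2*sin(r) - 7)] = 14*(2*sin(r)^2 + 7*sin(r) - 4)/(2*sin(r) - 7)^3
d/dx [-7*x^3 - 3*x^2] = 3*x*(-7*x - 2)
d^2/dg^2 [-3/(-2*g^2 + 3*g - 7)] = 6*(-4*g^2 + 6*g + (4*g - 3)^2 - 14)/(2*g^2 - 3*g + 7)^3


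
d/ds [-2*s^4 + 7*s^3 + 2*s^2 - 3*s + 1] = -8*s^3 + 21*s^2 + 4*s - 3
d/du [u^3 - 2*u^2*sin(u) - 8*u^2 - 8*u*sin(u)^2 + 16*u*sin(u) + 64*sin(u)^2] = -2*u^2*cos(u) + 3*u^2 - 4*u*sin(u) - 8*u*sin(2*u) + 16*u*cos(u) - 16*u - 8*sin(u)^2 + 16*sin(u) + 64*sin(2*u)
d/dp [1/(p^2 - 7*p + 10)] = (7 - 2*p)/(p^2 - 7*p + 10)^2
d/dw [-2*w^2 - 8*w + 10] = -4*w - 8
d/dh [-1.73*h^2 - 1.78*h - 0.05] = -3.46*h - 1.78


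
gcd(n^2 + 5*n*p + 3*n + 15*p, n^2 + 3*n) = n + 3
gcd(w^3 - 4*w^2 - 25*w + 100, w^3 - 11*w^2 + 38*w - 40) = w^2 - 9*w + 20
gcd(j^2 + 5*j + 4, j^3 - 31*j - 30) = j + 1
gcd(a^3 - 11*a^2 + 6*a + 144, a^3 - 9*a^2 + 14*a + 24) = a - 6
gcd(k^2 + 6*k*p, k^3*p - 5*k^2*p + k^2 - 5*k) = k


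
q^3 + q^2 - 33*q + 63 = (q - 3)^2*(q + 7)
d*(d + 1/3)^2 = d^3 + 2*d^2/3 + d/9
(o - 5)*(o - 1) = o^2 - 6*o + 5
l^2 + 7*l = l*(l + 7)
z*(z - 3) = z^2 - 3*z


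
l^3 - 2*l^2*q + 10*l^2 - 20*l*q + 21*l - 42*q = (l + 3)*(l + 7)*(l - 2*q)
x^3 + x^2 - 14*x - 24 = (x - 4)*(x + 2)*(x + 3)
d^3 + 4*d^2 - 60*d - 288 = (d - 8)*(d + 6)^2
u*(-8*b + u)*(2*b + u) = -16*b^2*u - 6*b*u^2 + u^3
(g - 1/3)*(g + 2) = g^2 + 5*g/3 - 2/3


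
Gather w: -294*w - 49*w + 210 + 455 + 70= 735 - 343*w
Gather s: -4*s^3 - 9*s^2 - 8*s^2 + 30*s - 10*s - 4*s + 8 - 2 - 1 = -4*s^3 - 17*s^2 + 16*s + 5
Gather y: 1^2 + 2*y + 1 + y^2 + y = y^2 + 3*y + 2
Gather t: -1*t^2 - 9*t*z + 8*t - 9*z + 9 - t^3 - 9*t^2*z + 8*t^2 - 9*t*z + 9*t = -t^3 + t^2*(7 - 9*z) + t*(17 - 18*z) - 9*z + 9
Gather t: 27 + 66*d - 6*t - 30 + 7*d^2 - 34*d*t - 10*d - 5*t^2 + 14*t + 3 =7*d^2 + 56*d - 5*t^2 + t*(8 - 34*d)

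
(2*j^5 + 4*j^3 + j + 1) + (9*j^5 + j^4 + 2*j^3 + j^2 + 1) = 11*j^5 + j^4 + 6*j^3 + j^2 + j + 2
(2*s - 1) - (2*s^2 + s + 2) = -2*s^2 + s - 3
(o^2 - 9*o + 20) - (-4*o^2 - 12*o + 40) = 5*o^2 + 3*o - 20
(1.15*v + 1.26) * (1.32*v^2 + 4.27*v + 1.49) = 1.518*v^3 + 6.5737*v^2 + 7.0937*v + 1.8774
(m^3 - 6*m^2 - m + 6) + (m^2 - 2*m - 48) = m^3 - 5*m^2 - 3*m - 42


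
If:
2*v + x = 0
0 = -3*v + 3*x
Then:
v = 0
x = 0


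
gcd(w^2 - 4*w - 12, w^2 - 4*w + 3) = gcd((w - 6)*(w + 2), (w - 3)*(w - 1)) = 1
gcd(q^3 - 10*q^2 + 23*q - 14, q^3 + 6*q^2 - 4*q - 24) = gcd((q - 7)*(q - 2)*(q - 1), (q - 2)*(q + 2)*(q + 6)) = q - 2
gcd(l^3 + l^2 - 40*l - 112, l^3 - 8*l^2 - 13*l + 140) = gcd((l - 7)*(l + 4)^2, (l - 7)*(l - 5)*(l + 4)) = l^2 - 3*l - 28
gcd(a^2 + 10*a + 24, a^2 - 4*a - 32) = a + 4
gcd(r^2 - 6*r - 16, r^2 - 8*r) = r - 8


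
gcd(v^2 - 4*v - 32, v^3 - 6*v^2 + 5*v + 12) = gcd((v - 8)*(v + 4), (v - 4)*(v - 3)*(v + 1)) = 1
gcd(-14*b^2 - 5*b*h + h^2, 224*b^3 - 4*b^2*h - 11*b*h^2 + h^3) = 7*b - h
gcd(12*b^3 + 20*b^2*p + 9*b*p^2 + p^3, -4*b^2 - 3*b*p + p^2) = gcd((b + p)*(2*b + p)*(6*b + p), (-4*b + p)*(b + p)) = b + p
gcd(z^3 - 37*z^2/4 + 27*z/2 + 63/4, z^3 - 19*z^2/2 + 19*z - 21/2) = z - 7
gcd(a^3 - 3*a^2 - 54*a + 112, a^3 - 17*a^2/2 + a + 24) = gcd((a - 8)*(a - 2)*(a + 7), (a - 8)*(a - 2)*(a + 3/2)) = a^2 - 10*a + 16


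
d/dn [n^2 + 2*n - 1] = 2*n + 2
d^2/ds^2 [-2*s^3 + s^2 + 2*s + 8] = 2 - 12*s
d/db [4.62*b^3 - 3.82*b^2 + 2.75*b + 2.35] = 13.86*b^2 - 7.64*b + 2.75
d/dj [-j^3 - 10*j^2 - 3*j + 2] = -3*j^2 - 20*j - 3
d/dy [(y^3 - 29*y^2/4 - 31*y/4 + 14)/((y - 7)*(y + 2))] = (y^4 - 10*y^3 + 2*y^2 + 175*y + 357/2)/(y^4 - 10*y^3 - 3*y^2 + 140*y + 196)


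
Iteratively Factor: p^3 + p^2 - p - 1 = (p + 1)*(p^2 - 1) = (p - 1)*(p + 1)*(p + 1)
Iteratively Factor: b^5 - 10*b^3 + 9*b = (b - 3)*(b^4 + 3*b^3 - b^2 - 3*b) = (b - 3)*(b + 1)*(b^3 + 2*b^2 - 3*b) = (b - 3)*(b + 1)*(b + 3)*(b^2 - b) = (b - 3)*(b - 1)*(b + 1)*(b + 3)*(b)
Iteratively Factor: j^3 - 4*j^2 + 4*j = (j)*(j^2 - 4*j + 4) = j*(j - 2)*(j - 2)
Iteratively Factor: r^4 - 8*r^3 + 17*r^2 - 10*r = (r - 2)*(r^3 - 6*r^2 + 5*r) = r*(r - 2)*(r^2 - 6*r + 5) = r*(r - 5)*(r - 2)*(r - 1)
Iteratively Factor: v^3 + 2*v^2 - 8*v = (v - 2)*(v^2 + 4*v) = v*(v - 2)*(v + 4)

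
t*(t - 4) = t^2 - 4*t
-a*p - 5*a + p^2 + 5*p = (-a + p)*(p + 5)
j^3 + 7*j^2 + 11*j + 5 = (j + 1)^2*(j + 5)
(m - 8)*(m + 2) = m^2 - 6*m - 16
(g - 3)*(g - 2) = g^2 - 5*g + 6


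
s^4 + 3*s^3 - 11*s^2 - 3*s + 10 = (s - 2)*(s - 1)*(s + 1)*(s + 5)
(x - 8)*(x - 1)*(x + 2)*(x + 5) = x^4 - 2*x^3 - 45*x^2 - 34*x + 80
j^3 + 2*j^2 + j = j*(j + 1)^2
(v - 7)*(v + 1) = v^2 - 6*v - 7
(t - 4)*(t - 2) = t^2 - 6*t + 8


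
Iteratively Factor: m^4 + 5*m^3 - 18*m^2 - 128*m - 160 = (m + 4)*(m^3 + m^2 - 22*m - 40) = (m - 5)*(m + 4)*(m^2 + 6*m + 8) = (m - 5)*(m + 4)^2*(m + 2)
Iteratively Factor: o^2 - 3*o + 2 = (o - 1)*(o - 2)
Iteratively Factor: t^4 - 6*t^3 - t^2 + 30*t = (t)*(t^3 - 6*t^2 - t + 30) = t*(t - 5)*(t^2 - t - 6) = t*(t - 5)*(t - 3)*(t + 2)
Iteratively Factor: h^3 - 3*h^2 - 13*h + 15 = (h - 1)*(h^2 - 2*h - 15) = (h - 5)*(h - 1)*(h + 3)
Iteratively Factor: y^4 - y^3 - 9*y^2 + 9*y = (y - 1)*(y^3 - 9*y) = (y - 1)*(y + 3)*(y^2 - 3*y) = y*(y - 1)*(y + 3)*(y - 3)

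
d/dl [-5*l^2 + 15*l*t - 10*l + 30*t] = -10*l + 15*t - 10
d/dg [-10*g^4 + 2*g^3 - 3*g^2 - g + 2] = -40*g^3 + 6*g^2 - 6*g - 1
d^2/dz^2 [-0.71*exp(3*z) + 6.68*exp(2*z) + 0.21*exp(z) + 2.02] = (-6.39*exp(2*z) + 26.72*exp(z) + 0.21)*exp(z)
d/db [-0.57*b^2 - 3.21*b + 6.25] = -1.14*b - 3.21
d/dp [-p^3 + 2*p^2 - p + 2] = -3*p^2 + 4*p - 1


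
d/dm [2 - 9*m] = -9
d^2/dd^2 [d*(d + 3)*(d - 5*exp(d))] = -5*d^2*exp(d) - 35*d*exp(d) + 6*d - 40*exp(d) + 6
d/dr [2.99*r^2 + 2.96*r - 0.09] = 5.98*r + 2.96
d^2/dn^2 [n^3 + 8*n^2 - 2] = 6*n + 16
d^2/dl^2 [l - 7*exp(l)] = -7*exp(l)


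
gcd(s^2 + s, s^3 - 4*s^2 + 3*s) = s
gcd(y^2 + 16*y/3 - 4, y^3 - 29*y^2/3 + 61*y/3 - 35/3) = 1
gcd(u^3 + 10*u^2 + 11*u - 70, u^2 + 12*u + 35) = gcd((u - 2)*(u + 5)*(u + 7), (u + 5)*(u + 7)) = u^2 + 12*u + 35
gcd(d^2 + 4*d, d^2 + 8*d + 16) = d + 4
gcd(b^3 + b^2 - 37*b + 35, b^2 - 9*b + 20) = b - 5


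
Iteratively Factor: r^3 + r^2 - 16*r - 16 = (r - 4)*(r^2 + 5*r + 4) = (r - 4)*(r + 1)*(r + 4)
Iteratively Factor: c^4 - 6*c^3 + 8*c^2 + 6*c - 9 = (c - 3)*(c^3 - 3*c^2 - c + 3) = (c - 3)^2*(c^2 - 1) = (c - 3)^2*(c + 1)*(c - 1)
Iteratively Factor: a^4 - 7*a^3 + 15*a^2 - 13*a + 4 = (a - 4)*(a^3 - 3*a^2 + 3*a - 1) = (a - 4)*(a - 1)*(a^2 - 2*a + 1) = (a - 4)*(a - 1)^2*(a - 1)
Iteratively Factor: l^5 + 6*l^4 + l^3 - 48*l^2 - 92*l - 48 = (l + 2)*(l^4 + 4*l^3 - 7*l^2 - 34*l - 24) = (l + 2)^2*(l^3 + 2*l^2 - 11*l - 12) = (l + 2)^2*(l + 4)*(l^2 - 2*l - 3) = (l + 1)*(l + 2)^2*(l + 4)*(l - 3)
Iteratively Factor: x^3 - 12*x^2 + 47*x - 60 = (x - 4)*(x^2 - 8*x + 15) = (x - 5)*(x - 4)*(x - 3)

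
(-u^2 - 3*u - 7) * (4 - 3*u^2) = 3*u^4 + 9*u^3 + 17*u^2 - 12*u - 28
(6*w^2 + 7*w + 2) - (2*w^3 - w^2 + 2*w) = -2*w^3 + 7*w^2 + 5*w + 2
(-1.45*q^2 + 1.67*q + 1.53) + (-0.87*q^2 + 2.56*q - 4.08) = -2.32*q^2 + 4.23*q - 2.55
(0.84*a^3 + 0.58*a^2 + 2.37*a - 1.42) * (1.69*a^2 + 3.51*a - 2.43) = 1.4196*a^5 + 3.9286*a^4 + 3.9999*a^3 + 4.5095*a^2 - 10.7433*a + 3.4506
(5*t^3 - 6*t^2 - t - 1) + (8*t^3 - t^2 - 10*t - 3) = 13*t^3 - 7*t^2 - 11*t - 4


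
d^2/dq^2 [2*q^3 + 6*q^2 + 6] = 12*q + 12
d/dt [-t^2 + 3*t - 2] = 3 - 2*t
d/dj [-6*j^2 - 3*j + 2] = -12*j - 3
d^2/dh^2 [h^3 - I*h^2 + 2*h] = 6*h - 2*I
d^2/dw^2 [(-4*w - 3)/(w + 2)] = 10/(w + 2)^3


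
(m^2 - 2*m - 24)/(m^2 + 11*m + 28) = (m - 6)/(m + 7)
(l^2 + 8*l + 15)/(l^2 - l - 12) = (l + 5)/(l - 4)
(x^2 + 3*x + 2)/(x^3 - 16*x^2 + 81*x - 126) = (x^2 + 3*x + 2)/(x^3 - 16*x^2 + 81*x - 126)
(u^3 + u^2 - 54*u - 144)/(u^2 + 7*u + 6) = (u^2 - 5*u - 24)/(u + 1)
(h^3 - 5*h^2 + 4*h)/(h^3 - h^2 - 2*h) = (-h^2 + 5*h - 4)/(-h^2 + h + 2)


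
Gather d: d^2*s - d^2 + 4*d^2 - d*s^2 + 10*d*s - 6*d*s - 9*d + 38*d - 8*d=d^2*(s + 3) + d*(-s^2 + 4*s + 21)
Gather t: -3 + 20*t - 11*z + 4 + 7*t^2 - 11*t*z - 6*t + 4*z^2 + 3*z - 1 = 7*t^2 + t*(14 - 11*z) + 4*z^2 - 8*z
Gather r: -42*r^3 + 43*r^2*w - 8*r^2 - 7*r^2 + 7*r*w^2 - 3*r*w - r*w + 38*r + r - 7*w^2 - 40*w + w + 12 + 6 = -42*r^3 + r^2*(43*w - 15) + r*(7*w^2 - 4*w + 39) - 7*w^2 - 39*w + 18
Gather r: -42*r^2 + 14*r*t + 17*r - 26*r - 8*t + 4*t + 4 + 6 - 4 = -42*r^2 + r*(14*t - 9) - 4*t + 6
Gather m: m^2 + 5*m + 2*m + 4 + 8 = m^2 + 7*m + 12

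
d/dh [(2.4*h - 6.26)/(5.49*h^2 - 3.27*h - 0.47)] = (-13.176*h^2 + 68.7348*h - 21.5982)/(30.1401*h^4 - 35.9046*h^3 + 5.5323*h^2 + 3.0738*h + 0.2209)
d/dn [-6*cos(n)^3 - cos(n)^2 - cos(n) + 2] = (18*cos(n)^2 + 2*cos(n) + 1)*sin(n)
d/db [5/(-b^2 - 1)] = 10*b/(b^2 + 1)^2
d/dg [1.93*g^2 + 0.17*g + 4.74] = 3.86*g + 0.17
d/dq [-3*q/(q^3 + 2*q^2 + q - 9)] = 3*(2*q^3 + 2*q^2 + 9)/(q^6 + 4*q^5 + 6*q^4 - 14*q^3 - 35*q^2 - 18*q + 81)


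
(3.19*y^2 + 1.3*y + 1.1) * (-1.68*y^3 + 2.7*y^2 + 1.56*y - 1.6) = -5.3592*y^5 + 6.429*y^4 + 6.6384*y^3 - 0.105999999999999*y^2 - 0.364*y - 1.76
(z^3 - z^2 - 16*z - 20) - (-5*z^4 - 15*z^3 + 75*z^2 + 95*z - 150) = 5*z^4 + 16*z^3 - 76*z^2 - 111*z + 130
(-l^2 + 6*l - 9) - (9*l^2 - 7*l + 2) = -10*l^2 + 13*l - 11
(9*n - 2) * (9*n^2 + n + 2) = 81*n^3 - 9*n^2 + 16*n - 4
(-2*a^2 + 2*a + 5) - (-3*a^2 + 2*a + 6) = a^2 - 1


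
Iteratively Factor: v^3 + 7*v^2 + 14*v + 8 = (v + 4)*(v^2 + 3*v + 2) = (v + 2)*(v + 4)*(v + 1)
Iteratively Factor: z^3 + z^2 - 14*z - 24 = (z + 2)*(z^2 - z - 12) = (z - 4)*(z + 2)*(z + 3)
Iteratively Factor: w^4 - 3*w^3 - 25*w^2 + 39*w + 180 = (w - 5)*(w^3 + 2*w^2 - 15*w - 36) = (w - 5)*(w + 3)*(w^2 - w - 12) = (w - 5)*(w - 4)*(w + 3)*(w + 3)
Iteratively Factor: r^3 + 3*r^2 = (r)*(r^2 + 3*r) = r^2*(r + 3)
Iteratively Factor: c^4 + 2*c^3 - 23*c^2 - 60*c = (c - 5)*(c^3 + 7*c^2 + 12*c) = c*(c - 5)*(c^2 + 7*c + 12) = c*(c - 5)*(c + 4)*(c + 3)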